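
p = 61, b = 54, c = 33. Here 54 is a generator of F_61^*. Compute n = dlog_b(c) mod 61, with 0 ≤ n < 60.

Baby-step giant-step with m = ceil(sqrt(60)) = 8.
Baby table (54^j mod 61 for j=0..7):
  0:1  1:54  2:49  3:23  4:22  5:29  6:41  7:18
Giant step factor: 54^(-8) ≡ 15 (mod 61).
Scan 33·15^i mod 61 for i = 0, 1, …:
  i=0: 33   i=1: 7   i=2: 44   i=3: 50
  i=4: 18
Match at i=4, j=7: n = 4·8 + 7 = 39.

39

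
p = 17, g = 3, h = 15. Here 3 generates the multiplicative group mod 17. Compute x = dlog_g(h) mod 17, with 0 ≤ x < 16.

Successive powers of 3 modulo 17:
  3^0=1  3^1=3  3^2=9  3^3=10  3^4=13  3^5=5
  3^6=15
So 3^6 ≡ 15 (mod 17), giving x = 6.

6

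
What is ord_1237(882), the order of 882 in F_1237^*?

The order of 882 must divide p − 1 = 1236 = 2^2 · 3 · 103.
Divisors: 1, 2, 3, 4, 6, 12, 103, 206, 309, 412, 618, 1236.
Check each in increasing order: 882^1 ≡ 882;  882^2 ≡ 1088;  882^3 ≡ 941;  882^4 ≡ 1172;  882^6 ≡ 1026;  882^12 ≡ 1226;  882^103 ≡ 1062;  882^206 ≡ 937;  882^309 ≡ 546;  882^412 ≡ 936;  882^618 ≡ 1236;  882^1236 ≡ 1.
Smallest exponent giving 1 is 1236.

1236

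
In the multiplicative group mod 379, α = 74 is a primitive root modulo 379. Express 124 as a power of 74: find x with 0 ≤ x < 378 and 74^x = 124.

99

Baby-step giant-step with m = ceil(sqrt(378)) = 20.
Baby table (74^j mod 379 for j=0..19):
  0:1  1:74  2:170  3:73  4:96  5:282  6:23  7:186
  8:120  9:163  10:313  11:43  12:150  13:109  14:107  15:338
  16:377  17:231  18:39  19:233
Giant step factor: 74^(-20) ≡ 227 (mod 379).
Scan 124·227^i mod 379 for i = 0, 1, …:
  i=0: 124   i=1: 102   i=2: 35   i=3: 365
  i=4: 233
Match at i=4, j=19: x = 4·20 + 19 = 99.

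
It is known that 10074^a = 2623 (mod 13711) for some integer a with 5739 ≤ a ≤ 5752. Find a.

Compute 10074^5739 mod 13711 = 3537, then multiply by 10074 repeatedly:
  10074^5739=3537  10074^5740=10560  10074^5741=11502  10074^5742=13198  10074^5743=1085
  10074^5744=2623
Found 2623 at exponent 5744.

5744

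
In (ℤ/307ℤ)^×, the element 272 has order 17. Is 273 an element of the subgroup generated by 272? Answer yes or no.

⟨272⟩ has order 17; its elements mod 307 are {1, 9, 24, 64, 81, 102, 105, 114, 115, 216, 235, 269, 272, 273, 280, 299, 304}.
273 is in this set.

yes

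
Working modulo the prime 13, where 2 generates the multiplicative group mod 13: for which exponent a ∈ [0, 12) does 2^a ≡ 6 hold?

Successive powers of 2 modulo 13:
  2^0=1  2^1=2  2^2=4  2^3=8  2^4=3  2^5=6
So 2^5 ≡ 6 (mod 13), giving a = 5.

5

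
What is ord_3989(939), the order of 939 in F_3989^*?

997

The order of 939 must divide p − 1 = 3988 = 2^2 · 997.
Divisors: 1, 2, 4, 997, 1994, 3988.
Check each in increasing order: 939^1 ≡ 939;  939^2 ≡ 152;  939^4 ≡ 3159;  939^997 ≡ 1.
Smallest exponent giving 1 is 997.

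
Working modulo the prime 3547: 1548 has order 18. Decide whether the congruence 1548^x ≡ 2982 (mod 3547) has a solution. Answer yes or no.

no

⟨1548⟩ has order 18; its elements mod 3547 are {1, 291, 447, 1162, 1163, 1177, 1468, 1548, 1552, 1995, 1999, 2079, 2370, 2384, 2385, 3100, 3256, 3546}.
2982 is not in this set.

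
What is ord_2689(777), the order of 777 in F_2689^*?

672

The order of 777 must divide p − 1 = 2688 = 2^7 · 3 · 7.
Divisors: 1, 2, 3, 4, 6, 7, 8, 12, 14, 16, 21, 24, 28, 32, 42, 48, 56, 64, 84, 96, 112, 128, 168, 192, 224, 336, 384, 448, 672, 896, 1344, 2688.
Check each in increasing order: 777^1 ≡ 777;  777^2 ≡ 1393;  777^3 ≡ 1383;  777^4 ≡ 1680;  777^6 ≡ 810;  777^7 ≡ 144;  777^8 ≡ 1639;  777^12 ≡ 2673;  777^14 ≡ 1913;  777^16 ≡ 10;  777^21 ≡ 1194;  777^24 ≡ 256;  777^28 ≡ 2529;  777^32 ≡ 100;  777^42 ≡ 466;  777^48 ≡ 1000;  777^56 ≡ 1399;  777^64 ≡ 1933;  777^84 ≡ 2036;  777^96 ≡ 2381;  777^112 ≡ 2298;  777^128 ≡ 1468;  777^168 ≡ 1547;  777^192 ≡ 749;  777^224 ≡ 2297;  777^336 ≡ 2688;  777^384 ≡ 1689;  777^448 ≡ 391;  777^672 ≡ 1.
Smallest exponent giving 1 is 672.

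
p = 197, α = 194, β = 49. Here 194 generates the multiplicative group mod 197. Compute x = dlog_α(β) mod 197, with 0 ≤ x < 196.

72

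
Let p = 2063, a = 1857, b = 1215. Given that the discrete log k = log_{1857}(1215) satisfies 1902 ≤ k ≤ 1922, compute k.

1917

Compute 1857^1902 mod 2063 = 275, then multiply by 1857 repeatedly:
  1857^1902=275  1857^1903=1114  1857^1904=1572  1857^1905=59  1857^1906=224
  1857^1907=1305  1857^1908=1423  1857^1909=1871  1857^1910=355  1857^1911=1138
  1857^1912=754  1857^1913=1464  1857^1914=1677  1857^1915=1122  1857^1916=1987
  1857^1917=1215
Found 1215 at exponent 1917.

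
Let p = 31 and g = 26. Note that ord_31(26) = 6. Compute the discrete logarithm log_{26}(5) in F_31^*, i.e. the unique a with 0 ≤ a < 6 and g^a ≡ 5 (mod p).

Successive powers of 26 modulo 31:
  26^0=1  26^1=26  26^2=25  26^3=30  26^4=5
So 26^4 ≡ 5 (mod 31), giving a = 4.

4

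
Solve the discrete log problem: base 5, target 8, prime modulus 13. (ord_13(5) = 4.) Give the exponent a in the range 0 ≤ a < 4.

3

Successive powers of 5 modulo 13:
  5^0=1  5^1=5  5^2=12  5^3=8
So 5^3 ≡ 8 (mod 13), giving a = 3.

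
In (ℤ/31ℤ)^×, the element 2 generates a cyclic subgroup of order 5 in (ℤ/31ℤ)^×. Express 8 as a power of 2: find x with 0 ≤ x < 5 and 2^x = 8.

3

Successive powers of 2 modulo 31:
  2^0=1  2^1=2  2^2=4  2^3=8
So 2^3 ≡ 8 (mod 31), giving x = 3.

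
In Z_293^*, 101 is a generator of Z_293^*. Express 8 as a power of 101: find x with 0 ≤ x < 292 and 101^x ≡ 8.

275

Baby-step giant-step with m = ceil(sqrt(292)) = 18.
Baby table (101^j mod 293 for j=0..17):
  0:1  1:101  2:239  3:113  4:279  5:51  6:170  7:176
  8:196  9:165  10:257  11:173  12:186  13:34  14:211  15:215
  16:33  17:110
Giant step factor: 101^(-18) ≡ 61 (mod 293).
Scan 8·61^i mod 293 for i = 0, 1, …:
  i=0: 8   i=1: 195   i=2: 175   i=3: 127
  i=4: 129   i=5: 251   i=6: 75   i=7: 180
  i=8: 139   i=9: 275     …   i=14: 241
  i=15: 51
Match at i=15, j=5: x = 15·18 + 5 = 275.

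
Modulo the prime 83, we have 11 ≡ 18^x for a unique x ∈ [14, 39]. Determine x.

16

Compute 18^14 mod 83 = 9, then multiply by 18 repeatedly:
  18^14=9  18^15=79  18^16=11
Found 11 at exponent 16.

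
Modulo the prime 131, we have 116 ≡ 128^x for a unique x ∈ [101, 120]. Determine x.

119

Compute 128^101 mod 131 = 22, then multiply by 128 repeatedly:
  128^101=22  128^102=65  128^103=67  128^104=61  128^105=79
  128^106=25  128^107=56  128^108=94  128^109=111  128^110=60
  128^111=82  128^112=16  128^113=83  128^114=13  128^115=92
  128^116=117  128^117=42  128^118=5  128^119=116
Found 116 at exponent 119.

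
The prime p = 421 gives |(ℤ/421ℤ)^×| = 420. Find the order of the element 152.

The order of 152 must divide p − 1 = 420 = 2^2 · 3 · 5 · 7.
Divisors: 1, 2, 3, 4, 5, 6, 7, 10, 12, 14, 15, 20, 21, 28, 30, 35, 42, 60, 70, 84, 105, 140, 210, 420.
Check each in increasing order: 152^1 ≡ 152;  152^2 ≡ 370;  152^3 ≡ 247;  152^4 ≡ 75;  152^5 ≡ 33;  152^6 ≡ 385;  152^7 ≡ 1.
Smallest exponent giving 1 is 7.

7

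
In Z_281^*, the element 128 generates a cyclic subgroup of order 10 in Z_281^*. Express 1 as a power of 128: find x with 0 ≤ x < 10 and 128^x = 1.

0

Successive powers of 128 modulo 281:
  128^0=1
So 128^0 ≡ 1 (mod 281), giving x = 0.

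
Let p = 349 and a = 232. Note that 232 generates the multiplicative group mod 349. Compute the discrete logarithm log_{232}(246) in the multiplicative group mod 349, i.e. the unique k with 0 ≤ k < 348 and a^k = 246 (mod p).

51

Baby-step giant-step with m = ceil(sqrt(348)) = 19.
Baby table (232^j mod 349 for j=0..18):
  0:1  1:232  2:78  3:297  4:151  5:132  6:261  7:175
  8:116  9:39  10:323  11:250  12:66  13:305  14:262  15:58
  16:194  17:336  18:125
Giant step factor: 232^(-19) ≡ 275 (mod 349).
Scan 246·275^i mod 349 for i = 0, 1, …:
  i=0: 246   i=1: 293   i=2: 305
Match at i=2, j=13: k = 2·19 + 13 = 51.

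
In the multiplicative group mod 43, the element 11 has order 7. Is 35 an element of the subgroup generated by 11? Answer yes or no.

yes

35 ∈ ⟨11⟩ iff 35^7 ≡ 1 (mod 43), since |⟨11⟩| = 7.
35^7 mod 43 = 1.
Since 1 = 1, 35 lies in the subgroup.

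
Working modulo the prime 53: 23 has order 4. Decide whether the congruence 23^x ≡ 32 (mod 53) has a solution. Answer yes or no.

⟨23⟩ has order 4; its elements mod 53 are {1, 23, 30, 52}.
32 is not in this set.

no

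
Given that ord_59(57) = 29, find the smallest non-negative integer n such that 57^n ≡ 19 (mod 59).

9

Successive powers of 57 modulo 59:
  57^0=1  57^1=57  57^2=4  57^3=51  57^4=16  57^5=27
  57^6=5  57^7=49  57^8=20  57^9=19
So 57^9 ≡ 19 (mod 59), giving n = 9.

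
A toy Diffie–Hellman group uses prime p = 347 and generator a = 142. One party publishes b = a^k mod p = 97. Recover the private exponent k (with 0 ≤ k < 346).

137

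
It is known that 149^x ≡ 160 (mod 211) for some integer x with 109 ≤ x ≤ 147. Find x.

Compute 149^109 mod 211 = 205, then multiply by 149 repeatedly:
  149^109=205  149^110=161  149^111=146  149^112=21  149^113=175
  149^114=122  149^115=32  149^116=126  149^117=206  149^118=99
  149^119=192  149^120=123  149^121=181  149^122=172  149^123=97
  149^124=105  149^125=31  149^126=188  149^127=160
Found 160 at exponent 127.

127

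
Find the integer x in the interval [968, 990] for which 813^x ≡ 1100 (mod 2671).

979

Compute 813^968 mod 2671 = 841, then multiply by 813 repeatedly:
  813^968=841  813^969=2628  813^970=2435  813^971=444  813^972=387
  813^973=2124  813^974=1346  813^975=1859  813^976=2252  813^977=1241
  813^978=1966  813^979=1100
Found 1100 at exponent 979.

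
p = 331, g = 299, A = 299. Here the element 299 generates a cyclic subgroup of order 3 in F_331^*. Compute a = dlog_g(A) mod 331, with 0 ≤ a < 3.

1

Successive powers of 299 modulo 331:
  299^0=1  299^1=299
So 299^1 ≡ 299 (mod 331), giving a = 1.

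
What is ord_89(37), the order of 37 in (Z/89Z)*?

The order of 37 must divide p − 1 = 88 = 2^3 · 11.
Divisors: 1, 2, 4, 8, 11, 22, 44, 88.
Check each in increasing order: 37^1 ≡ 37;  37^2 ≡ 34;  37^4 ≡ 88;  37^8 ≡ 1.
Smallest exponent giving 1 is 8.

8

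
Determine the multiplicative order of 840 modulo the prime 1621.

The order of 840 must divide p − 1 = 1620 = 2^2 · 3^4 · 5.
Divisors: 1, 2, 3, 4, 5, 6, 9, 10, 12, 15, 18, 20, 27, 30, 36, 45, 54, 60, 81, 90, 108, 135, 162, 180, 270, 324, 405, 540, 810, 1620.
Check each in increasing order: 840^1 ≡ 840;  840^2 ≡ 465;  840^3 ≡ 1560;  840^4 ≡ 632;  840^5 ≡ 813;  840^6 ≡ 479;  840^9 ≡ 1580;  840^10 ≡ 1222;  840^12 ≡ 880;  840^15 ≡ 1434;  840^18 ≡ 60;  840^20 ≡ 343;  840^27 ≡ 782;  840^30 ≡ 928;  840^36 ≡ 358;  840^45 ≡ 1532;  840^54 ≡ 407;  840^60 ≡ 433;  840^81 ≡ 558;  840^90 ≡ 1437;  840^108 ≡ 307;  840^135 ≡ 166;  840^162 ≡ 132;  840^180 ≡ 1436;  840^270 ≡ 1620;  840^324 ≡ 1214;  840^405 ≡ 1455;  840^540 ≡ 1.
Smallest exponent giving 1 is 540.

540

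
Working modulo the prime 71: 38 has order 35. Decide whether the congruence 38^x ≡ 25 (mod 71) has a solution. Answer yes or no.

25 ∈ ⟨38⟩ iff 25^35 ≡ 1 (mod 71), since |⟨38⟩| = 35.
25^35 mod 71 = 1.
Since 1 = 1, 25 lies in the subgroup.

yes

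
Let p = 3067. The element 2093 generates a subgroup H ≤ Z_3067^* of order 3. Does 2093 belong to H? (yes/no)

yes

⟨2093⟩ has order 3; its elements mod 3067 are {1, 973, 2093}.
2093 is in this set.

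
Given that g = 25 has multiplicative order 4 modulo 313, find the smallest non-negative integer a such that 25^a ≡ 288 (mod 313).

Successive powers of 25 modulo 313:
  25^0=1  25^1=25  25^2=312  25^3=288
So 25^3 ≡ 288 (mod 313), giving a = 3.

3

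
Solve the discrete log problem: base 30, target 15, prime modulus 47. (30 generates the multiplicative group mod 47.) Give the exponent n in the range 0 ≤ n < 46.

43

Baby-step giant-step with m = ceil(sqrt(46)) = 7.
Baby table (30^j mod 47 for j=0..6):
  0:1  1:30  2:7  3:22  4:2  5:13  6:14
Giant step factor: 30^(-7) ≡ 31 (mod 47).
Scan 15·31^i mod 47 for i = 0, 1, …:
  i=0: 15   i=1: 42   i=2: 33   i=3: 36
  i=4: 35   i=5: 4   i=6: 30
Match at i=6, j=1: n = 6·7 + 1 = 43.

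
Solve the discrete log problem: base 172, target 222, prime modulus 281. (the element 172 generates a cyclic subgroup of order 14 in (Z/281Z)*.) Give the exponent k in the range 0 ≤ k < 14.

11

Successive powers of 172 modulo 281:
  172^0=1  172^1=172  172^2=79  172^3=100  172^4=59  172^5=32
  172^6=165  172^7=280  172^8=109  172^9=202  172^10=181  172^11=222
So 172^11 ≡ 222 (mod 281), giving k = 11.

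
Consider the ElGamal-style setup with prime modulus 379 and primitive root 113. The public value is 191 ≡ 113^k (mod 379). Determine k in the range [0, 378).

316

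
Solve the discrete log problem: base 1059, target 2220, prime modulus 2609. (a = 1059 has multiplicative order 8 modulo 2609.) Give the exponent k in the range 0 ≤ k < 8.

2

Successive powers of 1059 modulo 2609:
  1059^0=1  1059^1=1059  1059^2=2220
So 1059^2 ≡ 2220 (mod 2609), giving k = 2.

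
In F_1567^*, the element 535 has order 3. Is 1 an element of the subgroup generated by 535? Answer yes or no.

yes

1 ∈ ⟨535⟩ iff 1^3 ≡ 1 (mod 1567), since |⟨535⟩| = 3.
1^3 mod 1567 = 1.
Since 1 = 1, 1 lies in the subgroup.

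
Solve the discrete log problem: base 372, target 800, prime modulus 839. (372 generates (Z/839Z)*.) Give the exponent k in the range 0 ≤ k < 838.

Baby-step giant-step with m = ceil(sqrt(838)) = 29.
Baby table (372^j mod 839 for j=0..28):
  0:1  1:372  2:788  3:325  4:84  5:205  6:750  7:452
  8:344  9:440  10:75  11:213  12:370  13:44  14:427  15:273
  16:37  17:340  18:630  19:279  20:591  21:34  22:63  23:783
  24:143  25:339  26:258  27:330  28:266
Giant step factor: 372^(-29) ≡ 151 (mod 839).
Scan 800·151^i mod 839 for i = 0, 1, …:
  i=0: 800   i=1: 823   i=2: 101   i=3: 149
  i=4: 685   i=5: 238   i=6: 700   i=7: 825
  i=8: 403   i=9: 445   i=10: 75
Match at i=10, j=10: k = 10·29 + 10 = 300.

300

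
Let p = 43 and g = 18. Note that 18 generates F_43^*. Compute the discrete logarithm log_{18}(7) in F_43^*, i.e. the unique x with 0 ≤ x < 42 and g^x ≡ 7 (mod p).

7

Baby-step giant-step with m = ceil(sqrt(42)) = 7.
Baby table (18^j mod 43 for j=0..6):
  0:1  1:18  2:23  3:27  4:13  5:19  6:41
Giant step factor: 18^(-7) ≡ 37 (mod 43).
Scan 7·37^i mod 43 for i = 0, 1, …:
  i=0: 7   i=1: 1
Match at i=1, j=0: x = 1·7 + 0 = 7.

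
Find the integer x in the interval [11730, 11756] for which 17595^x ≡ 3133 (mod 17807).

11734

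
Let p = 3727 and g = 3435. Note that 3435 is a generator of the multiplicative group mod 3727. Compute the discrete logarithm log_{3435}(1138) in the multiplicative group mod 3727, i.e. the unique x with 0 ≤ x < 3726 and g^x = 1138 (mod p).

3418

Baby-step giant-step with m = ceil(sqrt(3726)) = 62.
Baby table (3435^j mod 3727 for j=0..61):
  0:1  1:3435  2:3270  3:2999  4:137  5:993  6:750  7:893
  8:134  9:1869  10:2121  11:3077  12:3450  13:2617  14:3598  15:398
  16:3048  17:737  18:962  19:2348  20:152  21:340  22:1349  23:1154
  24:2189  25:1856  26:2190  27:1564  28:1733  29:836  30:1870  31:1829
  32:2620  33:2722  34:2754  35:864  36:1148  37:214  38:871  39:2831
  40:742  41:3229  42:63  43:239  44:1025  45:2587  46:1177  47:2927
  48:2526  49:354  50:988  51:2210  52:3178  53:47  54:1184  55:883
  56:3054  57:2712  58:1947  59:1707  60:974  61:2571
Giant step factor: 3435^(-62) ≡ 483 (mod 3727).
Scan 1138·483^i mod 3727 for i = 0, 1, …:
  i=0: 1138   i=1: 1785   i=2: 1218   i=3: 3155
  i=4: 3249   i=5: 200   i=6: 3425   i=7: 3214
  i=8: 1930   i=9: 440     …   i=54: 1096
  i=55: 134
Match at i=55, j=8: x = 55·62 + 8 = 3418.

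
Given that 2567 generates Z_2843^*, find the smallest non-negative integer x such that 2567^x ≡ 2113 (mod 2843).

Baby-step giant-step with m = ceil(sqrt(2842)) = 54.
Baby table (2567^j mod 2843 for j=0..53):
  0:1  1:2567  2:2258  3:2252  4:1065  5:1732  6:2435  7:1731
  8:2711  9:2316  10:459  11:1251  12:1570  13:1659  14:2682  15:1791
  16:366  17:1332  18:1958  19:2605  20:299  21:2766  22:1351  23:2400
  24:19  25:442  26:257  27:143  28:334  29:1635  30:777  31:1616
  32:335  33:1359  34:192  35:1025  36:1400  37:248  38:2627  39:2756
  40:1268  41:2564  42:243  43:1164  44:2838  45:1380  46:82  47:112
  48:361  49:2712  50:2040  51:2717  52:660  53:2635
Giant step factor: 2567^(-54) ≡ 690 (mod 2843).
Scan 2113·690^i mod 2843 for i = 0, 1, …:
  i=0: 2113   i=1: 2354   i=2: 907   i=3: 370
  i=4: 2273   i=5: 1877   i=6: 1565   i=7: 2353
  i=8: 217   i=9: 1894     …   i=48: 354
  i=49: 2605
Match at i=49, j=19: x = 49·54 + 19 = 2665.

2665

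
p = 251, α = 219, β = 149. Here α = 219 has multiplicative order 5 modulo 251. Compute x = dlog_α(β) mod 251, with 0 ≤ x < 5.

4

Successive powers of 219 modulo 251:
  219^0=1  219^1=219  219^2=20  219^3=113  219^4=149
So 219^4 ≡ 149 (mod 251), giving x = 4.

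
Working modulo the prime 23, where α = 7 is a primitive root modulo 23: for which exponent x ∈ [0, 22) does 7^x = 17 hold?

5

Successive powers of 7 modulo 23:
  7^0=1  7^1=7  7^2=3  7^3=21  7^4=9  7^5=17
So 7^5 ≡ 17 (mod 23), giving x = 5.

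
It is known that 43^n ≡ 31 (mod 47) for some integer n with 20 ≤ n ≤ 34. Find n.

25

Compute 43^20 mod 47 = 36, then multiply by 43 repeatedly:
  43^20=36  43^21=44  43^22=12  43^23=46  43^24=4
  43^25=31
Found 31 at exponent 25.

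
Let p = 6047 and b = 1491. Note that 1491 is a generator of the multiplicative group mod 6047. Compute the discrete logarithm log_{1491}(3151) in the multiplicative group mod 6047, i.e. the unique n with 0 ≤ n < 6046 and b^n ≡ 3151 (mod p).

2552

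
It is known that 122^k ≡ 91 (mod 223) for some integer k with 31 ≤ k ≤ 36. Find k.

33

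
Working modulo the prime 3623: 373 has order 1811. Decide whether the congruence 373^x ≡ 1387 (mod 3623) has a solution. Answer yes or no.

yes

1387 ∈ ⟨373⟩ iff 1387^1811 ≡ 1 (mod 3623), since |⟨373⟩| = 1811.
1387^1811 mod 3623 = 1.
Since 1 = 1, 1387 lies in the subgroup.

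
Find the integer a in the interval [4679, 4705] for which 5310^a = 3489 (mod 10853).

4683

Compute 5310^4679 mod 10853 = 4619, then multiply by 5310 repeatedly:
  5310^4679=4619  5310^4680=9963  5310^4681=6008  5310^4682=5513  5310^4683=3489
Found 3489 at exponent 4683.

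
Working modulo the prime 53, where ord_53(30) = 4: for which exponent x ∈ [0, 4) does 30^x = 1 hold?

Successive powers of 30 modulo 53:
  30^0=1
So 30^0 ≡ 1 (mod 53), giving x = 0.

0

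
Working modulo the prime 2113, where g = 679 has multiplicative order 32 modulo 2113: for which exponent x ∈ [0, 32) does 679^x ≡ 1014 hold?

10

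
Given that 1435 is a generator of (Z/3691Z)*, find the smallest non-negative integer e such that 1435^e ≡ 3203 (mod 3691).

623

Baby-step giant-step with m = ceil(sqrt(3690)) = 61.
Baby table (1435^j mod 3691 for j=0..60):
  0:1  1:1435  2:3338  3:2803  4:2806  5:3420  6:2361  7:3388
  8:733  9:3611  10:3312  11:2403  12:911  13:671  14:3225  15:3052
  16:2094  17:416  18:2709  19:792  20:3383  21:940  22:1685  23:370
  24:3137  25:2266  26:3630  27:1049  28:3078  29:2494  30:2311  31:1767
  32:3619  33:28  34:3270  35:1189  36:973  37:1057  38:3485  39:3361
  40:2589  41:2069  42:1451  43:461  44:846  45:3362  46:333  47:1716
  48:563  49:3267  50:575  51:2032  52:30  53:2449  54:483  55:2888
  56:2978  57:2943  58:701  59:1983  60:3535
Giant step factor: 1435^(-61) ≡ 2170 (mod 3691).
Scan 3203·2170^i mod 3691 for i = 0, 1, …:
  i=0: 3203   i=1: 357   i=2: 3271   i=3: 277
  i=4: 3148   i=5: 2810   i=6: 168   i=7: 2842
  i=8: 3170   i=9: 2567   i=10: 671
Match at i=10, j=13: e = 10·61 + 13 = 623.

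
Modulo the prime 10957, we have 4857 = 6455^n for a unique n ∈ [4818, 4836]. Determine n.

4835

Compute 6455^4818 mod 10957 = 416, then multiply by 6455 repeatedly:
  6455^4818=416  6455^4819=815  6455^4820=1465  6455^4821=684  6455^4822=10506
  6455^4823=3357  6455^4824=7446  6455^4825=6528  6455^4826=8575  6455^4827=7818
  6455^4828=8205  6455^4829=8094  6455^4830=3794  6455^4831=1375  6455^4832=455
  6455^4833=549  6455^4834=4684  6455^4835=4857
Found 4857 at exponent 4835.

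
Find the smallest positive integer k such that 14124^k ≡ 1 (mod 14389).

4796

The order of 14124 must divide p − 1 = 14388 = 2^2 · 3 · 11 · 109.
Divisors: 1, 2, 3, 4, 6, 11, 12, 22, 33, 44, 66, 109, 132, 218, 327, 436, 654, 1199, 1308, 2398, 3597, 4796, 7194, 14388.
Check each in increasing order: 14124^1 ≡ 14124;  14124^2 ≡ 12669;  14124^3 ≡ 9741;  14124^4 ≡ 8655;  14124^6 ≡ 6015;  14124^11 ≡ 3017;  14124^12 ≡ 6279;  14124^22 ≡ 8441;  14124^33 ≡ 12356;  14124^44 ≡ 10542;  14124^66 ≡ 3446;  14124^109 ≡ 10225;  14124^132 ≡ 3991;  14124^218 ≡ 151;  14124^327 ≡ 4352;  14124^436 ≡ 8412;  14124^654 ≡ 3980;  14124^1199 ≡ 5208;  14124^1308 ≡ 12500;  14124^2398 ≡ 14388;  14124^3597 ≡ 9181;  14124^4796 ≡ 1.
Smallest exponent giving 1 is 4796.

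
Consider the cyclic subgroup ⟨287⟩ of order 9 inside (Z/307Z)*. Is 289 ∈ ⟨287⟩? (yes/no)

yes

⟨287⟩ has order 9; its elements mod 307 are {1, 17, 46, 53, 93, 168, 274, 287, 289}.
289 is in this set.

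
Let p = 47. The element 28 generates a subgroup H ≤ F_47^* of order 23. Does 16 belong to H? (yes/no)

yes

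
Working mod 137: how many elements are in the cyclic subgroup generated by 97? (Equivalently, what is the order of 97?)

The order of 97 must divide p − 1 = 136 = 2^3 · 17.
Divisors: 1, 2, 4, 8, 17, 34, 68, 136.
Check each in increasing order: 97^1 ≡ 97;  97^2 ≡ 93;  97^4 ≡ 18;  97^8 ≡ 50;  97^17 ≡ 10;  97^34 ≡ 100;  97^68 ≡ 136;  97^136 ≡ 1.
Smallest exponent giving 1 is 136.

136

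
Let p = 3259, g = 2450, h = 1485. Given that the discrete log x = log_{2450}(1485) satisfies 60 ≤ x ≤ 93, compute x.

Compute 2450^60 mod 3259 = 2751, then multiply by 2450 repeatedly:
  2450^60=2751  2450^61=338  2450^62=314  2450^63=176  2450^64=1012
  2450^65=2560  2450^66=1684  2450^67=3165  2450^68=1089  2450^69=2188
  2450^70=2804  2450^71=3087  2450^72=2270  2450^73=1646  2450^74=1317
  2450^75=240  2450^76=1380  2450^77=1417  2450^78=815  2450^79=2242
  2450^80=1485
Found 1485 at exponent 80.

80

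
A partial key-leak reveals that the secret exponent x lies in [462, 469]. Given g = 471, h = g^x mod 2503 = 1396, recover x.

Compute 471^462 mod 2503 = 1413, then multiply by 471 repeatedly:
  471^462=1413  471^463=2228  471^464=631  471^465=1847  471^466=1396
Found 1396 at exponent 466.

466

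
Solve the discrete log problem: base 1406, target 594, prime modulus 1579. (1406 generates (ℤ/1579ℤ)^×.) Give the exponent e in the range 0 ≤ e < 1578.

Baby-step giant-step with m = ceil(sqrt(1578)) = 40.
Baby table (1406^j mod 1579 for j=0..39):
  0:1  1:1406  2:1507  3:1403  4:447  5:40  6:975  7:278
  8:855  9:511  10:21  11:1104  12:67  13:1041  14:1492  15:840
  16:1527  17:1101  18:586  19:1257  20:441  21:1078  22:1407  23:1334
  24:1331  25:271  26:487  27:1015  28:1253  29:1133  30:1366  31:532
  32:1125  33:1171  34:1108  35:954  36:753  37:788  38:1049  39:108
Giant step factor: 1406^(-40) ≡ 317 (mod 1579).
Scan 594·317^i mod 1579 for i = 0, 1, …:
  i=0: 594   i=1: 397   i=2: 1108
Match at i=2, j=34: e = 2·40 + 34 = 114.

114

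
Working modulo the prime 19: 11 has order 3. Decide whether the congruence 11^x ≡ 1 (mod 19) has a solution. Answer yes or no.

yes

1 ∈ ⟨11⟩ iff 1^3 ≡ 1 (mod 19), since |⟨11⟩| = 3.
1^3 mod 19 = 1.
Since 1 = 1, 1 lies in the subgroup.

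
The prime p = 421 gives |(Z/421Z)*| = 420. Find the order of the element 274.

The order of 274 must divide p − 1 = 420 = 2^2 · 3 · 5 · 7.
Divisors: 1, 2, 3, 4, 5, 6, 7, 10, 12, 14, 15, 20, 21, 28, 30, 35, 42, 60, 70, 84, 105, 140, 210, 420.
Check each in increasing order: 274^1 ≡ 274;  274^2 ≡ 138;  274^3 ≡ 343;  274^4 ≡ 99;  274^5 ≡ 182;  274^6 ≡ 190;  274^7 ≡ 277;  274^10 ≡ 286;  274^12 ≡ 315;  274^14 ≡ 107;  274^15 ≡ 269;  274^20 ≡ 122;  274^21 ≡ 169;  274^28 ≡ 82;  274^30 ≡ 370;  274^35 ≡ 401;  274^42 ≡ 354;  274^60 ≡ 75;  274^70 ≡ 400;  274^84 ≡ 279;  274^105 ≡ 420;  274^140 ≡ 20;  274^210 ≡ 1.
Smallest exponent giving 1 is 210.

210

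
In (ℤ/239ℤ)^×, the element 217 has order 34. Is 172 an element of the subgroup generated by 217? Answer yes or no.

yes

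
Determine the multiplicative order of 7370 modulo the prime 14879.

7439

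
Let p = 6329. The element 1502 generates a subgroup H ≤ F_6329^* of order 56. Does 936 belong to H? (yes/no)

yes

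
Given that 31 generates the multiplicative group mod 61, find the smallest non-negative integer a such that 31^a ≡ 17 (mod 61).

Baby-step giant-step with m = ceil(sqrt(60)) = 8.
Baby table (31^j mod 61 for j=0..7):
  0:1  1:31  2:46  3:23  4:42  5:21  6:41  7:51
Giant step factor: 31^(-8) ≡ 12 (mod 61).
Scan 17·12^i mod 61 for i = 0, 1, …:
  i=0: 17   i=1: 21
Match at i=1, j=5: a = 1·8 + 5 = 13.

13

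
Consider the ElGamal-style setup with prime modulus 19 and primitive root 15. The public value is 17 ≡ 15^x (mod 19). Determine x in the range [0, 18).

Successive powers of 15 modulo 19:
  15^0=1  15^1=15  15^2=16  15^3=12  15^4=9  15^5=2
  15^6=11  15^7=13  15^8=5  15^9=18  15^10=4  15^11=3
  15^12=7  15^13=10  15^14=17
So 15^14 ≡ 17 (mod 19), giving x = 14.

14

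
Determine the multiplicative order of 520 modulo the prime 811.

135

The order of 520 must divide p − 1 = 810 = 2 · 3^4 · 5.
Divisors: 1, 2, 3, 5, 6, 9, 10, 15, 18, 27, 30, 45, 54, 81, 90, 135, 162, 270, 405, 810.
Check each in increasing order: 520^1 ≡ 520;  520^2 ≡ 337;  520^3 ≡ 64;  520^5 ≡ 482;  520^6 ≡ 41;  520^9 ≡ 191;  520^10 ≡ 378;  520^15 ≡ 532;  520^18 ≡ 797;  520^27 ≡ 570;  520^30 ≡ 796;  520^45 ≡ 130;  520^54 ≡ 500;  520^81 ≡ 339;  520^90 ≡ 680;  520^135 ≡ 1.
Smallest exponent giving 1 is 135.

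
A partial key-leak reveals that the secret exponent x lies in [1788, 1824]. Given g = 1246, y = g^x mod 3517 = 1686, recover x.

Compute 1246^1788 mod 3517 = 1639, then multiply by 1246 repeatedly:
  1246^1788=1639  1246^1789=2334  1246^1790=3122  1246^1791=210  1246^1792=1402
  1246^1793=2460  1246^1794=1853  1246^1795=1686
Found 1686 at exponent 1795.

1795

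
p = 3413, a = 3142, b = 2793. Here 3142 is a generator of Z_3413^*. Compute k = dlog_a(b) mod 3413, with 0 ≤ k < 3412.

Baby-step giant-step with m = ceil(sqrt(3412)) = 59.
Baby table (3142^j mod 3413 for j=0..58):
  0:1  1:3142  2:1768  3:2105  4:2929  5:1470  6:951  7:1667
  8:2172  9:1837  10:471  11:2053  12:3369  13:1685  14:707  15:2944
  16:818  17:167  18:2525  19:1738  20:3409  21:1084  22:3167  23:1819
  24:1936  25:946  26:3022  27:158  28:1551  29:2891  30:1529  31:2027
  32:176  33:86  34:585  35:1876  36:141  37:2745  38:139  39:3287
  40:16  41:2490  42:984  43:2963  44:2495  45:3042  46:1564  47:2781
  48:622  49:2088  50:710  51:2131  52:2709  53:3069  54:1073  55:2735
  56:2849  57:2672  58:2857
Giant step factor: 3142^(-59) ≡ 2404 (mod 3413).
Scan 2793·2404^i mod 3413 for i = 0, 1, …:
  i=0: 2793   i=1: 1001   i=2: 239   i=3: 1172
  i=4: 1763   i=5: 2719   i=6: 581   i=7: 807
  i=8: 1444   i=9: 355     …   i=23: 2528
  i=24: 2172
Match at i=24, j=8: k = 24·59 + 8 = 1424.

1424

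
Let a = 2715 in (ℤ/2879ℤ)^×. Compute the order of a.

The order of 2715 must divide p − 1 = 2878 = 2 · 1439.
Divisors: 1, 2, 1439, 2878.
Check each in increasing order: 2715^1 ≡ 2715;  2715^2 ≡ 985;  2715^1439 ≡ 2878;  2715^2878 ≡ 1.
Smallest exponent giving 1 is 2878.

2878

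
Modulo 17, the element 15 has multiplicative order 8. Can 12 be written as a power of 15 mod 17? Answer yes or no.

no

⟨15⟩ has order 8; its elements mod 17 are {1, 2, 4, 8, 9, 13, 15, 16}.
12 is not in this set.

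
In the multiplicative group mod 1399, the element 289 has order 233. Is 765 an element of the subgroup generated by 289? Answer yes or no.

765 ∈ ⟨289⟩ iff 765^233 ≡ 1 (mod 1399), since |⟨289⟩| = 233.
765^233 mod 1399 = 1009.
Since 1009 ≠ 1, 765 does not lie in the subgroup.

no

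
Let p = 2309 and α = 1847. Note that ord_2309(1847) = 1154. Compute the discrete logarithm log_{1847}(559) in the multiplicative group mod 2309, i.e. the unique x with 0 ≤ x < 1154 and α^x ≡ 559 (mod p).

1047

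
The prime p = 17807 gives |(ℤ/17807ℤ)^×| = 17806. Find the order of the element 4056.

307

The order of 4056 must divide p − 1 = 17806 = 2 · 29 · 307.
Divisors: 1, 2, 29, 58, 307, 614, 8903, 17806.
Check each in increasing order: 4056^1 ≡ 4056;  4056^2 ≡ 15275;  4056^29 ≡ 3070;  4056^58 ≡ 4997;  4056^307 ≡ 1.
Smallest exponent giving 1 is 307.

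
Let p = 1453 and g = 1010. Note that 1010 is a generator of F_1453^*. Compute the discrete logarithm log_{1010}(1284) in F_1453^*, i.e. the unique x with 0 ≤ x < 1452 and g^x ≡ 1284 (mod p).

818

Baby-step giant-step with m = ceil(sqrt(1452)) = 39.
Baby table (1010^j mod 1453 for j=0..38):
  0:1  1:1010  2:94  3:495  4:118  5:34  6:921  7:290
  8:847  9:1106  10:1156  11:801  12:1142  13:1191  14:1279  15:73
  16:1080  17:1050  18:1263  19:1349  20:1029  21:395  22:828  23:805
  24:823  25:114  26:353  27:545  28:1216  29:375  30:970  31:378
  32:1094  33:660  34:1126  35:1014  36:1228  37:871  38:645
Giant step factor: 1010^(-39) ≡ 313 (mod 1453).
Scan 1284·313^i mod 1453 for i = 0, 1, …:
  i=0: 1284   i=1: 864   i=2: 174   i=3: 701
  i=4: 10   i=5: 224   i=6: 368   i=7: 397
  i=8: 756   i=9: 1242     …   i=19: 898
  i=20: 645
Match at i=20, j=38: x = 20·39 + 38 = 818.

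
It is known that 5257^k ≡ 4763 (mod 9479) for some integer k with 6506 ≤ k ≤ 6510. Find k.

6507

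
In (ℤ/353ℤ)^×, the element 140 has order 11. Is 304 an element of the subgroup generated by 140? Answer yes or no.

no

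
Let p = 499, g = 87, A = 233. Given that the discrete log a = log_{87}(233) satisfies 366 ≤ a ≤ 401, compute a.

Compute 87^366 mod 499 = 110, then multiply by 87 repeatedly:
  87^366=110  87^367=89  87^368=258  87^369=490  87^370=215
  87^371=242  87^372=96  87^373=368  87^374=80  87^375=473
  87^376=233
Found 233 at exponent 376.

376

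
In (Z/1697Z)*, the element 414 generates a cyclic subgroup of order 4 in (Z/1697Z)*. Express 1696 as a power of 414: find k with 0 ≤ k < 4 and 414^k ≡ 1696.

2

Successive powers of 414 modulo 1697:
  414^0=1  414^1=414  414^2=1696
So 414^2 ≡ 1696 (mod 1697), giving k = 2.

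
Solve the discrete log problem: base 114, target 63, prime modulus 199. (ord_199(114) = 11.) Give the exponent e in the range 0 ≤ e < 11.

Successive powers of 114 modulo 199:
  114^0=1  114^1=114  114^2=61  114^3=188  114^4=139  114^5=125
  114^6=121  114^7=63
So 114^7 ≡ 63 (mod 199), giving e = 7.

7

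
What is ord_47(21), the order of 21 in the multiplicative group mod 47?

23

The order of 21 must divide p − 1 = 46 = 2 · 23.
Divisors: 1, 2, 23, 46.
Check each in increasing order: 21^1 ≡ 21;  21^2 ≡ 18;  21^23 ≡ 1.
Smallest exponent giving 1 is 23.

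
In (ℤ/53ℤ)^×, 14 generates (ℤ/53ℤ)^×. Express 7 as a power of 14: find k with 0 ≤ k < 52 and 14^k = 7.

Baby-step giant-step with m = ceil(sqrt(52)) = 8.
Baby table (14^j mod 53 for j=0..7):
  0:1  1:14  2:37  3:41  4:44  5:33  6:38  7:2
Giant step factor: 14^(-8) ≡ 36 (mod 53).
Scan 7·36^i mod 53 for i = 0, 1, …:
  i=0: 7   i=1: 40   i=2: 9   i=3: 6
  i=4: 4   i=5: 38
Match at i=5, j=6: k = 5·8 + 6 = 46.

46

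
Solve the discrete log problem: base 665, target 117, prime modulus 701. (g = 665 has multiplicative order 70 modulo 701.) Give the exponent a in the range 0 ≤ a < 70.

Baby-step giant-step with m = ceil(sqrt(70)) = 9.
Baby table (665^j mod 701 for j=0..8):
  0:1  1:665  2:595  3:311  4:20  5:682  6:684  7:612
  8:400
Giant step factor: 665^(-9) ≡ 297 (mod 701).
Scan 117·297^i mod 701 for i = 0, 1, …:
  i=0: 117   i=1: 400
Match at i=1, j=8: a = 1·9 + 8 = 17.

17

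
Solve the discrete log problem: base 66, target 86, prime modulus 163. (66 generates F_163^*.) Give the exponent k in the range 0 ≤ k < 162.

159

Baby-step giant-step with m = ceil(sqrt(162)) = 13.
Baby table (66^j mod 163 for j=0..12):
  0:1  1:66  2:118  3:127  4:69  5:153  6:155  7:124
  8:34  9:125  10:100  11:80  12:64
Giant step factor: 66^(-13) ≡ 128 (mod 163).
Scan 86·128^i mod 163 for i = 0, 1, …:
  i=0: 86   i=1: 87   i=2: 52   i=3: 136
  i=4: 130   i=5: 14   i=6: 162   i=7: 35
  i=8: 79   i=9: 6   i=10: 116   i=11: 15
  i=12: 127
Match at i=12, j=3: k = 12·13 + 3 = 159.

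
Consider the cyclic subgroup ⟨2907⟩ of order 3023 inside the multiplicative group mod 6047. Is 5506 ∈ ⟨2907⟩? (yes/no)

yes

5506 ∈ ⟨2907⟩ iff 5506^3023 ≡ 1 (mod 6047), since |⟨2907⟩| = 3023.
5506^3023 mod 6047 = 1.
Since 1 = 1, 5506 lies in the subgroup.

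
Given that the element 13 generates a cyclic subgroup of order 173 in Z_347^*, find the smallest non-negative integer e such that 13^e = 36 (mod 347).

Successive powers of 13 modulo 347:
  13^0=1  13^1=13  13^2=169  13^3=115  13^4=107  13^5=3
  13^6=39  13^7=160  13^8=345  13^9=321  13^10=9  13^11=117
  13^12=133  13^13=341  13^14=269  13^15=27  13^16=4  13^17=52
  13^18=329  13^19=113  13^20=81  13^21=12  13^22=156  13^23=293
  13^24=339  13^25=243  13^26=36
So 13^26 ≡ 36 (mod 347), giving e = 26.

26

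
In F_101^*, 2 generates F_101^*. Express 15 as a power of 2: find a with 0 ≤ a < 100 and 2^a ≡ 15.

93

Baby-step giant-step with m = ceil(sqrt(100)) = 10.
Baby table (2^j mod 101 for j=0..9):
  0:1  1:2  2:4  3:8  4:16  5:32  6:64  7:27
  8:54  9:7
Giant step factor: 2^(-10) ≡ 65 (mod 101).
Scan 15·65^i mod 101 for i = 0, 1, …:
  i=0: 15   i=1: 66   i=2: 48   i=3: 90
  i=4: 93   i=5: 86   i=6: 35   i=7: 53
  i=8: 11   i=9: 8
Match at i=9, j=3: a = 9·10 + 3 = 93.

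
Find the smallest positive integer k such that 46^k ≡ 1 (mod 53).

13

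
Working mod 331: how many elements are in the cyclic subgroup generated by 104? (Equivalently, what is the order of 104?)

The order of 104 must divide p − 1 = 330 = 2 · 3 · 5 · 11.
Divisors: 1, 2, 3, 5, 6, 10, 11, 15, 22, 30, 33, 55, 66, 110, 165, 330.
Check each in increasing order: 104^1 ≡ 104;  104^2 ≡ 224;  104^3 ≡ 126;  104^5 ≡ 89;  104^6 ≡ 319;  104^10 ≡ 308;  104^11 ≡ 256;  104^15 ≡ 270;  104^22 ≡ 329;  104^30 ≡ 80;  104^33 ≡ 150;  104^55 ≡ 31;  104^66 ≡ 323;  104^110 ≡ 299;  104^165 ≡ 1.
Smallest exponent giving 1 is 165.

165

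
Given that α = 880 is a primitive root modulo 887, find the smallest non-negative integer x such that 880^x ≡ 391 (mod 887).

490

Baby-step giant-step with m = ceil(sqrt(886)) = 30.
Baby table (880^j mod 887 for j=0..29):
  0:1  1:880  2:49  3:544  4:627  5:46  6:565  7:480
  8:188  9:458  10:342  11:267  12:792  13:665  14:667  15:653
  16:751  17:65  18:432  19:524  20:767  21:840  22:329  23:358
  24:155  25:689  26:499  27:55  28:502  29:34
Giant step factor: 880^(-30) ≡ 846 (mod 887).
Scan 391·846^i mod 887 for i = 0, 1, …:
  i=0: 391   i=1: 822   i=2: 4   i=3: 723
  i=4: 515   i=5: 173   i=6: 3   i=7: 764
  i=8: 608   i=9: 795     …   i=15: 208
  i=16: 342
Match at i=16, j=10: x = 16·30 + 10 = 490.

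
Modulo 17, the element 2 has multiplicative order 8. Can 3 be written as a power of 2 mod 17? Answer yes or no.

3 ∈ ⟨2⟩ iff 3^8 ≡ 1 (mod 17), since |⟨2⟩| = 8.
3^8 mod 17 = 16.
Since 16 ≠ 1, 3 does not lie in the subgroup.

no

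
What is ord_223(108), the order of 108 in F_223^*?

The order of 108 must divide p − 1 = 222 = 2 · 3 · 37.
Divisors: 1, 2, 3, 6, 37, 74, 111, 222.
Check each in increasing order: 108^1 ≡ 108;  108^2 ≡ 68;  108^3 ≡ 208;  108^6 ≡ 2;  108^37 ≡ 222;  108^74 ≡ 1.
Smallest exponent giving 1 is 74.

74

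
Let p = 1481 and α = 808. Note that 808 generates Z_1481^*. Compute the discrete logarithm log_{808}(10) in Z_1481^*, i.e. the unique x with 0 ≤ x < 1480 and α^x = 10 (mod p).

1202

Baby-step giant-step with m = ceil(sqrt(1480)) = 39.
Baby table (808^j mod 1481 for j=0..38):
  0:1  1:808  2:1224  3:1165  4:885  5:1238  6:629  7:249
  8:1257  9:1171  10:1290  11:1177  12:214  13:1116  14:1280  15:502
  16:1303  17:1314  18:1316  19:1451  20:937  21:305  22:594  23:108
  24:1366  25:383  26:1416  27:796  28:414  29:1287  30:234  31:985
  32:583  33:106  34:1231  35:897  36:567  37:507  38:900
Giant step factor: 808^(-39) ≡ 715 (mod 1481).
Scan 10·715^i mod 1481 for i = 0, 1, …:
  i=0: 10   i=1: 1226   i=2: 1319   i=3: 1169
  i=4: 551   i=5: 19   i=6: 256   i=7: 877
  i=8: 592   i=9: 1195     …   i=29: 616
  i=30: 583
Match at i=30, j=32: x = 30·39 + 32 = 1202.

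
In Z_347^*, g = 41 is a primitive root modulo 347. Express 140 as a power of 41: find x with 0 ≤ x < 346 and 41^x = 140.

4

Baby-step giant-step with m = ceil(sqrt(346)) = 19.
Baby table (41^j mod 347 for j=0..18):
  0:1  1:41  2:293  3:215  4:140  5:188  6:74  7:258
  8:168  9:295  10:297  11:32  12:271  13:7  14:287  15:316
  16:117  17:286  18:275
Giant step factor: 41^(-19) ≡ 69 (mod 347).
Scan 140·69^i mod 347 for i = 0, 1, …:
  i=0: 140
Match at i=0, j=4: x = 0·19 + 4 = 4.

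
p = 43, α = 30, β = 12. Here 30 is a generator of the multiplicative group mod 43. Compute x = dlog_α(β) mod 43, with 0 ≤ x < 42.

Successive powers of 30 modulo 43:
  30^0=1  30^1=30  30^2=40  30^3=39  30^4=9  30^5=12
So 30^5 ≡ 12 (mod 43), giving x = 5.

5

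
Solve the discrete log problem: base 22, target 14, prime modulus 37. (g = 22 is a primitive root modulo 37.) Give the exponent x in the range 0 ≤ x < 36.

Successive powers of 22 modulo 37:
  22^0=1  22^1=22  22^2=3  22^3=29  22^4=9  22^5=13
  22^6=27  22^7=2  22^8=7  22^9=6  22^10=21  22^11=18
  22^12=26  22^13=17  22^14=4  22^15=14
So 22^15 ≡ 14 (mod 37), giving x = 15.

15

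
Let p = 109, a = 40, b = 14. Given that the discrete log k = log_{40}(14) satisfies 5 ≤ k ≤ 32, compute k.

31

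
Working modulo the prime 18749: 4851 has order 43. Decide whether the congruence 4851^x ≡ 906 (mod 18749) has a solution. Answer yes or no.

906 ∈ ⟨4851⟩ iff 906^43 ≡ 1 (mod 18749), since |⟨4851⟩| = 43.
906^43 mod 18749 = 1.
Since 1 = 1, 906 lies in the subgroup.

yes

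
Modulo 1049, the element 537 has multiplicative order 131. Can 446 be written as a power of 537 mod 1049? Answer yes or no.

446 ∈ ⟨537⟩ iff 446^131 ≡ 1 (mod 1049), since |⟨537⟩| = 131.
446^131 mod 1049 = 461.
Since 461 ≠ 1, 446 does not lie in the subgroup.

no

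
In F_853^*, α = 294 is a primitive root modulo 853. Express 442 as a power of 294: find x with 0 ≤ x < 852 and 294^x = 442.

Baby-step giant-step with m = ceil(sqrt(852)) = 30.
Baby table (294^j mod 853 for j=0..29):
  0:1  1:294  2:283  3:461  4:760  5:807  6:124  7:630
  8:119  9:13  10:410  11:267  12:22  13:497  14:255  15:759
  16:513  17:694  18:169  19:212  20:59  21:286  22:490  23:756
  24:484  25:698  26:492  27:491  28:197  29:767
Giant step factor: 294^(-30) ≡ 315 (mod 853).
Scan 442·315^i mod 853 for i = 0, 1, …:
  i=0: 442   i=1: 191   i=2: 455   i=3: 21
  i=4: 644   i=5: 699   i=6: 111   i=7: 845
  i=8: 39   i=9: 343     …   i=23: 118
  i=24: 491
Match at i=24, j=27: x = 24·30 + 27 = 747.

747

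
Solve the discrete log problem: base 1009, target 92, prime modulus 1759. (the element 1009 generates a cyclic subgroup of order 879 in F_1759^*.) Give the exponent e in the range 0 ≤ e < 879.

Baby-step giant-step with m = ceil(sqrt(879)) = 30.
Baby table (1009^j mod 1759 for j=0..29):
  0:1  1:1009  2:1379  3:42  4:162  5:1630  6:5  7:1527
  8:1618  9:210  10:810  11:1114  12:25  13:599  14:1054  15:1050
  16:532  17:293  18:125  19:1236  20:1752  21:1732  22:901  23:1465
  24:625  25:903  26:1724  27:1624  28:987  29:289
Giant step factor: 1009^(-30) ≡ 555 (mod 1759).
Scan 92·555^i mod 1759 for i = 0, 1, …:
  i=0: 92   i=1: 49   i=2: 810
Match at i=2, j=10: e = 2·30 + 10 = 70.

70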